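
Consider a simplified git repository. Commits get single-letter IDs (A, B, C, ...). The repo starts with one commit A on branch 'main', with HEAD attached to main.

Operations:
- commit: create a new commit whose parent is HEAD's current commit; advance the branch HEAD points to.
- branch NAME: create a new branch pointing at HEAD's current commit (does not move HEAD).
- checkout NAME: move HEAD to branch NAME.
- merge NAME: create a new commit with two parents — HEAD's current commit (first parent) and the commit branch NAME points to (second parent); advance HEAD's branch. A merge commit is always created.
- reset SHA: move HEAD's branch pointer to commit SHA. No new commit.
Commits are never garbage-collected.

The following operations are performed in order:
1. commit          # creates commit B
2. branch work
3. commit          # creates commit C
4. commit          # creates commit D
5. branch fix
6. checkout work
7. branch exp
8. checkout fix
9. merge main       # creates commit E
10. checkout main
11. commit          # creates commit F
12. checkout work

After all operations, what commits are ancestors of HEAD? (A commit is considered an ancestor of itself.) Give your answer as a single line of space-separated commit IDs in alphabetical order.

After op 1 (commit): HEAD=main@B [main=B]
After op 2 (branch): HEAD=main@B [main=B work=B]
After op 3 (commit): HEAD=main@C [main=C work=B]
After op 4 (commit): HEAD=main@D [main=D work=B]
After op 5 (branch): HEAD=main@D [fix=D main=D work=B]
After op 6 (checkout): HEAD=work@B [fix=D main=D work=B]
After op 7 (branch): HEAD=work@B [exp=B fix=D main=D work=B]
After op 8 (checkout): HEAD=fix@D [exp=B fix=D main=D work=B]
After op 9 (merge): HEAD=fix@E [exp=B fix=E main=D work=B]
After op 10 (checkout): HEAD=main@D [exp=B fix=E main=D work=B]
After op 11 (commit): HEAD=main@F [exp=B fix=E main=F work=B]
After op 12 (checkout): HEAD=work@B [exp=B fix=E main=F work=B]

Answer: A B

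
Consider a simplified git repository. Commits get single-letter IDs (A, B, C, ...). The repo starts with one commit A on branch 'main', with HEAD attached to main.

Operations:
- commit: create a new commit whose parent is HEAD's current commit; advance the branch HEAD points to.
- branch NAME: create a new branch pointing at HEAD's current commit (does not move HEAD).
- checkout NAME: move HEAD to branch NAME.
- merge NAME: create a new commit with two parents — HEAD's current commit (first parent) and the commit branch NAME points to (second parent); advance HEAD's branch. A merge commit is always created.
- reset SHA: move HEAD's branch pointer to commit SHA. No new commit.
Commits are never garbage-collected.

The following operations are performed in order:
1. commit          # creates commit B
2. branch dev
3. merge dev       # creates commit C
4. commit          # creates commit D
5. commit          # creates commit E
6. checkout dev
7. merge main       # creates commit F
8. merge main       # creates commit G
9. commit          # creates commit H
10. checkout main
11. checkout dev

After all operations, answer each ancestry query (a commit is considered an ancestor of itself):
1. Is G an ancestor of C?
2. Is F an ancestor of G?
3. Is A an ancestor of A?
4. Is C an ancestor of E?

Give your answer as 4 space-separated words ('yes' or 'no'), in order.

After op 1 (commit): HEAD=main@B [main=B]
After op 2 (branch): HEAD=main@B [dev=B main=B]
After op 3 (merge): HEAD=main@C [dev=B main=C]
After op 4 (commit): HEAD=main@D [dev=B main=D]
After op 5 (commit): HEAD=main@E [dev=B main=E]
After op 6 (checkout): HEAD=dev@B [dev=B main=E]
After op 7 (merge): HEAD=dev@F [dev=F main=E]
After op 8 (merge): HEAD=dev@G [dev=G main=E]
After op 9 (commit): HEAD=dev@H [dev=H main=E]
After op 10 (checkout): HEAD=main@E [dev=H main=E]
After op 11 (checkout): HEAD=dev@H [dev=H main=E]
ancestors(C) = {A,B,C}; G in? no
ancestors(G) = {A,B,C,D,E,F,G}; F in? yes
ancestors(A) = {A}; A in? yes
ancestors(E) = {A,B,C,D,E}; C in? yes

Answer: no yes yes yes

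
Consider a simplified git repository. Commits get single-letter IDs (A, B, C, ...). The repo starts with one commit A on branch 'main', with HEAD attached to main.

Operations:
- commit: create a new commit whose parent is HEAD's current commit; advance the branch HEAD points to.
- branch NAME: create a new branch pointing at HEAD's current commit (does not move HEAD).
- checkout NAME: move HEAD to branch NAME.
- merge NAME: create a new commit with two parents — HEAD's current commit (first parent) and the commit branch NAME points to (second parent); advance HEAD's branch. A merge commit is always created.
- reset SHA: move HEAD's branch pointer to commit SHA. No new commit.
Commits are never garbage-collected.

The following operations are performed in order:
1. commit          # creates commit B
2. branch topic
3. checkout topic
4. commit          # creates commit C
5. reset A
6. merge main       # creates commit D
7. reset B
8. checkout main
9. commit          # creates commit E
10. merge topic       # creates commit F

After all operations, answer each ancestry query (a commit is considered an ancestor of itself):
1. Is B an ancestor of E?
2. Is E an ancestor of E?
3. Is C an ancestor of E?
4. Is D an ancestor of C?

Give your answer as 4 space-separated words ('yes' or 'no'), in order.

Answer: yes yes no no

Derivation:
After op 1 (commit): HEAD=main@B [main=B]
After op 2 (branch): HEAD=main@B [main=B topic=B]
After op 3 (checkout): HEAD=topic@B [main=B topic=B]
After op 4 (commit): HEAD=topic@C [main=B topic=C]
After op 5 (reset): HEAD=topic@A [main=B topic=A]
After op 6 (merge): HEAD=topic@D [main=B topic=D]
After op 7 (reset): HEAD=topic@B [main=B topic=B]
After op 8 (checkout): HEAD=main@B [main=B topic=B]
After op 9 (commit): HEAD=main@E [main=E topic=B]
After op 10 (merge): HEAD=main@F [main=F topic=B]
ancestors(E) = {A,B,E}; B in? yes
ancestors(E) = {A,B,E}; E in? yes
ancestors(E) = {A,B,E}; C in? no
ancestors(C) = {A,B,C}; D in? no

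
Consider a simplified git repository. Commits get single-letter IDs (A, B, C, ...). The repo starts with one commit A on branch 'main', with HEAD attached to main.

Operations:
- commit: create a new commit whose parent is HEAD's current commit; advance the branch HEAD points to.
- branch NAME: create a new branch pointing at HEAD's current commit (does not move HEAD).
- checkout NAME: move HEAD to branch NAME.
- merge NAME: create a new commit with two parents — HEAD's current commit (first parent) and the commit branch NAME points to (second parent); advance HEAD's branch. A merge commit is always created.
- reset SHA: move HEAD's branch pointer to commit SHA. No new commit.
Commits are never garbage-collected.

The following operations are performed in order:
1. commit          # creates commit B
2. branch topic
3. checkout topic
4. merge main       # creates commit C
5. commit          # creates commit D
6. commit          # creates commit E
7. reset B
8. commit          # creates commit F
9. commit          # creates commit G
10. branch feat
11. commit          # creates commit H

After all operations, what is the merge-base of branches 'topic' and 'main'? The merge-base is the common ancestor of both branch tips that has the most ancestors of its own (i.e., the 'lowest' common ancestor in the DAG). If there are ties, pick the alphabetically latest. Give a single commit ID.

After op 1 (commit): HEAD=main@B [main=B]
After op 2 (branch): HEAD=main@B [main=B topic=B]
After op 3 (checkout): HEAD=topic@B [main=B topic=B]
After op 4 (merge): HEAD=topic@C [main=B topic=C]
After op 5 (commit): HEAD=topic@D [main=B topic=D]
After op 6 (commit): HEAD=topic@E [main=B topic=E]
After op 7 (reset): HEAD=topic@B [main=B topic=B]
After op 8 (commit): HEAD=topic@F [main=B topic=F]
After op 9 (commit): HEAD=topic@G [main=B topic=G]
After op 10 (branch): HEAD=topic@G [feat=G main=B topic=G]
After op 11 (commit): HEAD=topic@H [feat=G main=B topic=H]
ancestors(topic=H): ['A', 'B', 'F', 'G', 'H']
ancestors(main=B): ['A', 'B']
common: ['A', 'B']

Answer: B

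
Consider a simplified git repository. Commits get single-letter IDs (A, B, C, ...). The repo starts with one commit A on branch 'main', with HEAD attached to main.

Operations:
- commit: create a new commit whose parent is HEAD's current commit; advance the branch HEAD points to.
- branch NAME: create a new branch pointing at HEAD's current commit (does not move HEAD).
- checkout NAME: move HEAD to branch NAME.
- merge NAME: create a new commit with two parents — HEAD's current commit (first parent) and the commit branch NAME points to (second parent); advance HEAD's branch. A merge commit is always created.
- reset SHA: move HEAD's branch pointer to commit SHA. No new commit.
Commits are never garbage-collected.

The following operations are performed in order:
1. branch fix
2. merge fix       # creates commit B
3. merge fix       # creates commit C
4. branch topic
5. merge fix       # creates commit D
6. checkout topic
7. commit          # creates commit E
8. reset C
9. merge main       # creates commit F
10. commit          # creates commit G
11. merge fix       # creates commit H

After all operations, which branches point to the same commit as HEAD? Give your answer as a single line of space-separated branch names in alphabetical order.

After op 1 (branch): HEAD=main@A [fix=A main=A]
After op 2 (merge): HEAD=main@B [fix=A main=B]
After op 3 (merge): HEAD=main@C [fix=A main=C]
After op 4 (branch): HEAD=main@C [fix=A main=C topic=C]
After op 5 (merge): HEAD=main@D [fix=A main=D topic=C]
After op 6 (checkout): HEAD=topic@C [fix=A main=D topic=C]
After op 7 (commit): HEAD=topic@E [fix=A main=D topic=E]
After op 8 (reset): HEAD=topic@C [fix=A main=D topic=C]
After op 9 (merge): HEAD=topic@F [fix=A main=D topic=F]
After op 10 (commit): HEAD=topic@G [fix=A main=D topic=G]
After op 11 (merge): HEAD=topic@H [fix=A main=D topic=H]

Answer: topic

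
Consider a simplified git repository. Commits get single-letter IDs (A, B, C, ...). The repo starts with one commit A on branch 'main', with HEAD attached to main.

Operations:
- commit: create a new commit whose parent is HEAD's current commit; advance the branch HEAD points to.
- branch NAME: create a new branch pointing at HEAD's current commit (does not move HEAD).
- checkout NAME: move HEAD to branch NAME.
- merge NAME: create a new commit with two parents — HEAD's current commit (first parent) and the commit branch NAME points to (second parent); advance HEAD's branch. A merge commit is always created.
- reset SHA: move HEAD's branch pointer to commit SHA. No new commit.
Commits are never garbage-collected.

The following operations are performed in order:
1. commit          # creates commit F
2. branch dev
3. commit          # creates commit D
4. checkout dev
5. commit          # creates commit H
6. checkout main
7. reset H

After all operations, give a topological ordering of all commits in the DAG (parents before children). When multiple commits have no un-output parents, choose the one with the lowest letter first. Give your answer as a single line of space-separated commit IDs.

After op 1 (commit): HEAD=main@F [main=F]
After op 2 (branch): HEAD=main@F [dev=F main=F]
After op 3 (commit): HEAD=main@D [dev=F main=D]
After op 4 (checkout): HEAD=dev@F [dev=F main=D]
After op 5 (commit): HEAD=dev@H [dev=H main=D]
After op 6 (checkout): HEAD=main@D [dev=H main=D]
After op 7 (reset): HEAD=main@H [dev=H main=H]
commit A: parents=[]
commit D: parents=['F']
commit F: parents=['A']
commit H: parents=['F']

Answer: A F D H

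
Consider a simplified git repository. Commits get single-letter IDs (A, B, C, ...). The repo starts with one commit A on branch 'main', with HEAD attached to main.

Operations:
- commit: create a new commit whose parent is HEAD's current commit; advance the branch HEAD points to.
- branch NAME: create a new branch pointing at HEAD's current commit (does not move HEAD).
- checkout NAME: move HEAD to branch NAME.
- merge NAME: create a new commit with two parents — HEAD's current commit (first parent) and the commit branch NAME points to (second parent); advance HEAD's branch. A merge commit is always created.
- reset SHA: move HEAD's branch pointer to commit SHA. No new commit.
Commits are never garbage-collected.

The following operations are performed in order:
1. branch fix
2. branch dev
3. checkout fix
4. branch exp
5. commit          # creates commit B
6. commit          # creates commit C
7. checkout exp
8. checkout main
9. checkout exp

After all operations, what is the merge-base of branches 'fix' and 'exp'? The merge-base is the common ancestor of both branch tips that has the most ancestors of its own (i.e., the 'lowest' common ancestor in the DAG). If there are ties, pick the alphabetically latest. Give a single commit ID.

After op 1 (branch): HEAD=main@A [fix=A main=A]
After op 2 (branch): HEAD=main@A [dev=A fix=A main=A]
After op 3 (checkout): HEAD=fix@A [dev=A fix=A main=A]
After op 4 (branch): HEAD=fix@A [dev=A exp=A fix=A main=A]
After op 5 (commit): HEAD=fix@B [dev=A exp=A fix=B main=A]
After op 6 (commit): HEAD=fix@C [dev=A exp=A fix=C main=A]
After op 7 (checkout): HEAD=exp@A [dev=A exp=A fix=C main=A]
After op 8 (checkout): HEAD=main@A [dev=A exp=A fix=C main=A]
After op 9 (checkout): HEAD=exp@A [dev=A exp=A fix=C main=A]
ancestors(fix=C): ['A', 'B', 'C']
ancestors(exp=A): ['A']
common: ['A']

Answer: A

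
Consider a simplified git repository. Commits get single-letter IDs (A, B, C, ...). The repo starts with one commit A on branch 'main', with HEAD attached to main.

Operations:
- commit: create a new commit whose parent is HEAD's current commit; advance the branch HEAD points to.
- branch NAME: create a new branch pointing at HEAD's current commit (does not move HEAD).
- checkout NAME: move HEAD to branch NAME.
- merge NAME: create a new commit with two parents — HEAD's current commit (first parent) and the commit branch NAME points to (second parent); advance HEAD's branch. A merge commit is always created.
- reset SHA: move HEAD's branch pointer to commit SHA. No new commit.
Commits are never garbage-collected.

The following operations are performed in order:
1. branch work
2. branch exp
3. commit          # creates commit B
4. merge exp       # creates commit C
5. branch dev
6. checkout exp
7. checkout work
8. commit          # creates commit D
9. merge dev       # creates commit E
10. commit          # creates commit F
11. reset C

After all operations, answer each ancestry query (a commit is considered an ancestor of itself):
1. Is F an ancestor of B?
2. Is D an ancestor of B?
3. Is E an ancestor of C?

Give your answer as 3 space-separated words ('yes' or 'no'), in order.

After op 1 (branch): HEAD=main@A [main=A work=A]
After op 2 (branch): HEAD=main@A [exp=A main=A work=A]
After op 3 (commit): HEAD=main@B [exp=A main=B work=A]
After op 4 (merge): HEAD=main@C [exp=A main=C work=A]
After op 5 (branch): HEAD=main@C [dev=C exp=A main=C work=A]
After op 6 (checkout): HEAD=exp@A [dev=C exp=A main=C work=A]
After op 7 (checkout): HEAD=work@A [dev=C exp=A main=C work=A]
After op 8 (commit): HEAD=work@D [dev=C exp=A main=C work=D]
After op 9 (merge): HEAD=work@E [dev=C exp=A main=C work=E]
After op 10 (commit): HEAD=work@F [dev=C exp=A main=C work=F]
After op 11 (reset): HEAD=work@C [dev=C exp=A main=C work=C]
ancestors(B) = {A,B}; F in? no
ancestors(B) = {A,B}; D in? no
ancestors(C) = {A,B,C}; E in? no

Answer: no no no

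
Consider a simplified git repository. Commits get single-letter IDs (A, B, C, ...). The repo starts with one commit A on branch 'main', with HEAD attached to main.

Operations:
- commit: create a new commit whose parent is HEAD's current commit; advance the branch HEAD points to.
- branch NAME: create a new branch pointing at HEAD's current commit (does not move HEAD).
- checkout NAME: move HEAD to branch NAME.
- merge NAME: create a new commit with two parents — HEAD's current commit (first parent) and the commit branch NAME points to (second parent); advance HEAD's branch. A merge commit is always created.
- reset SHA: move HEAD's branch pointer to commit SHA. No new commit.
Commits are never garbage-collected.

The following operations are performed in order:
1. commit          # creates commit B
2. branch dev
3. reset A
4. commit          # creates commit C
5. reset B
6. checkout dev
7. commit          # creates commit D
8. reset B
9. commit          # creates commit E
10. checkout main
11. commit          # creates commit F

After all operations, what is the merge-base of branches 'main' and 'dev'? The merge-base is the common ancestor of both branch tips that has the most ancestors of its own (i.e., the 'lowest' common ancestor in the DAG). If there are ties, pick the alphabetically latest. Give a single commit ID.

After op 1 (commit): HEAD=main@B [main=B]
After op 2 (branch): HEAD=main@B [dev=B main=B]
After op 3 (reset): HEAD=main@A [dev=B main=A]
After op 4 (commit): HEAD=main@C [dev=B main=C]
After op 5 (reset): HEAD=main@B [dev=B main=B]
After op 6 (checkout): HEAD=dev@B [dev=B main=B]
After op 7 (commit): HEAD=dev@D [dev=D main=B]
After op 8 (reset): HEAD=dev@B [dev=B main=B]
After op 9 (commit): HEAD=dev@E [dev=E main=B]
After op 10 (checkout): HEAD=main@B [dev=E main=B]
After op 11 (commit): HEAD=main@F [dev=E main=F]
ancestors(main=F): ['A', 'B', 'F']
ancestors(dev=E): ['A', 'B', 'E']
common: ['A', 'B']

Answer: B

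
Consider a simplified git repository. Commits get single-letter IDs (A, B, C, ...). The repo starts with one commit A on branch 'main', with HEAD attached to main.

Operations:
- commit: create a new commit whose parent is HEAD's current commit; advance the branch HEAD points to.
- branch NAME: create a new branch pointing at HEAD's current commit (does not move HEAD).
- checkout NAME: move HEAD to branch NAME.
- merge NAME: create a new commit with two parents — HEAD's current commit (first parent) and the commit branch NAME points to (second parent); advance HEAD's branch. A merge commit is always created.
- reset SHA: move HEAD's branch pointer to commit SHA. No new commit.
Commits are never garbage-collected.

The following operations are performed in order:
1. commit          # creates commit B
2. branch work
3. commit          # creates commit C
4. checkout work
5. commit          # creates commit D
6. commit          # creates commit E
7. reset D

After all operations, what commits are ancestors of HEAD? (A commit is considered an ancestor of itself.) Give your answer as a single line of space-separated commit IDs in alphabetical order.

Answer: A B D

Derivation:
After op 1 (commit): HEAD=main@B [main=B]
After op 2 (branch): HEAD=main@B [main=B work=B]
After op 3 (commit): HEAD=main@C [main=C work=B]
After op 4 (checkout): HEAD=work@B [main=C work=B]
After op 5 (commit): HEAD=work@D [main=C work=D]
After op 6 (commit): HEAD=work@E [main=C work=E]
After op 7 (reset): HEAD=work@D [main=C work=D]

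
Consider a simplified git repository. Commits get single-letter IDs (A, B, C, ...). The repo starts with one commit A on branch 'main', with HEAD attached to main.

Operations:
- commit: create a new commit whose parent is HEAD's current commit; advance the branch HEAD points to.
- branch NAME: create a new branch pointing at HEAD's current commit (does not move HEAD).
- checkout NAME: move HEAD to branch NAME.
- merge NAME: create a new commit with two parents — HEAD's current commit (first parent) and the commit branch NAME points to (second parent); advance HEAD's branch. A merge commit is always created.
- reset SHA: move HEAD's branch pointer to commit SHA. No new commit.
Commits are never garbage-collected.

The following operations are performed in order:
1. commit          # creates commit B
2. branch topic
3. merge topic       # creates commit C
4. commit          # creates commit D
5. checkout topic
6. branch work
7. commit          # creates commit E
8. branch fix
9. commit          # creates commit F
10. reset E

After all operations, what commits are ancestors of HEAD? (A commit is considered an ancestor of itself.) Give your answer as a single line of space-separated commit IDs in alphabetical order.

Answer: A B E

Derivation:
After op 1 (commit): HEAD=main@B [main=B]
After op 2 (branch): HEAD=main@B [main=B topic=B]
After op 3 (merge): HEAD=main@C [main=C topic=B]
After op 4 (commit): HEAD=main@D [main=D topic=B]
After op 5 (checkout): HEAD=topic@B [main=D topic=B]
After op 6 (branch): HEAD=topic@B [main=D topic=B work=B]
After op 7 (commit): HEAD=topic@E [main=D topic=E work=B]
After op 8 (branch): HEAD=topic@E [fix=E main=D topic=E work=B]
After op 9 (commit): HEAD=topic@F [fix=E main=D topic=F work=B]
After op 10 (reset): HEAD=topic@E [fix=E main=D topic=E work=B]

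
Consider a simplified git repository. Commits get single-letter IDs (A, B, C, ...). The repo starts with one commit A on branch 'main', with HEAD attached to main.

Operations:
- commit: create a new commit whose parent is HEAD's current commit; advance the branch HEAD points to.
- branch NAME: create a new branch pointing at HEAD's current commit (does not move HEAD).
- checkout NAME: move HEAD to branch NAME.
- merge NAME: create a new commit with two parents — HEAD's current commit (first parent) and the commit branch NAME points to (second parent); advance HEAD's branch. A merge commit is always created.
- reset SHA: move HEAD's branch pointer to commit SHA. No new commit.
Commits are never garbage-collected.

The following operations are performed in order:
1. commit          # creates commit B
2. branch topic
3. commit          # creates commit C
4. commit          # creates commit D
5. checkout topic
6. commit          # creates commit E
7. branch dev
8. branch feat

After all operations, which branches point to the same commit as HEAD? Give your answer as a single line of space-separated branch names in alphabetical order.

After op 1 (commit): HEAD=main@B [main=B]
After op 2 (branch): HEAD=main@B [main=B topic=B]
After op 3 (commit): HEAD=main@C [main=C topic=B]
After op 4 (commit): HEAD=main@D [main=D topic=B]
After op 5 (checkout): HEAD=topic@B [main=D topic=B]
After op 6 (commit): HEAD=topic@E [main=D topic=E]
After op 7 (branch): HEAD=topic@E [dev=E main=D topic=E]
After op 8 (branch): HEAD=topic@E [dev=E feat=E main=D topic=E]

Answer: dev feat topic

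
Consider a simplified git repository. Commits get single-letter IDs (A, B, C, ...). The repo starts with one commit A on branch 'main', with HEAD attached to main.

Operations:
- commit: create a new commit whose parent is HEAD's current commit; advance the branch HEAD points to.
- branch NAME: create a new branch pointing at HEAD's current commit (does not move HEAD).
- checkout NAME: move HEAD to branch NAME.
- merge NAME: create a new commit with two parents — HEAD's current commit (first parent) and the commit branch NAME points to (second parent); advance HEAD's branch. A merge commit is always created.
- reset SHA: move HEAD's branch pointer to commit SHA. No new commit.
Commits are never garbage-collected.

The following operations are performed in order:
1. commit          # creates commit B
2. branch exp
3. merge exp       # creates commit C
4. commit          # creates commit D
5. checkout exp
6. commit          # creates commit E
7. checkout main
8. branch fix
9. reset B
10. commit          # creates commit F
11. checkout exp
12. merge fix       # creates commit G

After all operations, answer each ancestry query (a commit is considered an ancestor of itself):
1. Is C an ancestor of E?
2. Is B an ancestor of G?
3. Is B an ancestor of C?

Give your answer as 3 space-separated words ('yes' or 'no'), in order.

After op 1 (commit): HEAD=main@B [main=B]
After op 2 (branch): HEAD=main@B [exp=B main=B]
After op 3 (merge): HEAD=main@C [exp=B main=C]
After op 4 (commit): HEAD=main@D [exp=B main=D]
After op 5 (checkout): HEAD=exp@B [exp=B main=D]
After op 6 (commit): HEAD=exp@E [exp=E main=D]
After op 7 (checkout): HEAD=main@D [exp=E main=D]
After op 8 (branch): HEAD=main@D [exp=E fix=D main=D]
After op 9 (reset): HEAD=main@B [exp=E fix=D main=B]
After op 10 (commit): HEAD=main@F [exp=E fix=D main=F]
After op 11 (checkout): HEAD=exp@E [exp=E fix=D main=F]
After op 12 (merge): HEAD=exp@G [exp=G fix=D main=F]
ancestors(E) = {A,B,E}; C in? no
ancestors(G) = {A,B,C,D,E,G}; B in? yes
ancestors(C) = {A,B,C}; B in? yes

Answer: no yes yes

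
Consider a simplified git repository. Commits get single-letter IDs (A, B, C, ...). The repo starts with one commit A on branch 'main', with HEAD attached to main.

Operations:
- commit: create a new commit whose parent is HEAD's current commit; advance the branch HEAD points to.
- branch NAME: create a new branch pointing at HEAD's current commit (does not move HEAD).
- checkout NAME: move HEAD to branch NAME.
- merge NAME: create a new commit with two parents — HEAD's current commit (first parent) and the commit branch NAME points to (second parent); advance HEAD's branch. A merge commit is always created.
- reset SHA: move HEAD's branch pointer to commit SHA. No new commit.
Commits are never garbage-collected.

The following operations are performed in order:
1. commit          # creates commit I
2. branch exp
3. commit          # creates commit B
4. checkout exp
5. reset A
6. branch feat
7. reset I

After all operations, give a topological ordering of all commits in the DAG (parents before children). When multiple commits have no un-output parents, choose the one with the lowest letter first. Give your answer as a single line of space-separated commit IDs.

Answer: A I B

Derivation:
After op 1 (commit): HEAD=main@I [main=I]
After op 2 (branch): HEAD=main@I [exp=I main=I]
After op 3 (commit): HEAD=main@B [exp=I main=B]
After op 4 (checkout): HEAD=exp@I [exp=I main=B]
After op 5 (reset): HEAD=exp@A [exp=A main=B]
After op 6 (branch): HEAD=exp@A [exp=A feat=A main=B]
After op 7 (reset): HEAD=exp@I [exp=I feat=A main=B]
commit A: parents=[]
commit B: parents=['I']
commit I: parents=['A']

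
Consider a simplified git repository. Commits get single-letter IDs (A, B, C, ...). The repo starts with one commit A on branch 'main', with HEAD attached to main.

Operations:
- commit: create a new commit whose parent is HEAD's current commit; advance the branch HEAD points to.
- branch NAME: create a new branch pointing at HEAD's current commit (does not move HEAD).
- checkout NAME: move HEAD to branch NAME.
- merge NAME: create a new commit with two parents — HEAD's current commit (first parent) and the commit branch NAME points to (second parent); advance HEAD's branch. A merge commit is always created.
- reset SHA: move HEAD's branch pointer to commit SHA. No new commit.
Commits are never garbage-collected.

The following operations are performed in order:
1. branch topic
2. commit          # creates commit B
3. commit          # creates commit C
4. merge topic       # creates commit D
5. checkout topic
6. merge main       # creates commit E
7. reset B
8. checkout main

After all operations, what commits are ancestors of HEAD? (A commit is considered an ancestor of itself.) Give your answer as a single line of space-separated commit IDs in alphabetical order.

After op 1 (branch): HEAD=main@A [main=A topic=A]
After op 2 (commit): HEAD=main@B [main=B topic=A]
After op 3 (commit): HEAD=main@C [main=C topic=A]
After op 4 (merge): HEAD=main@D [main=D topic=A]
After op 5 (checkout): HEAD=topic@A [main=D topic=A]
After op 6 (merge): HEAD=topic@E [main=D topic=E]
After op 7 (reset): HEAD=topic@B [main=D topic=B]
After op 8 (checkout): HEAD=main@D [main=D topic=B]

Answer: A B C D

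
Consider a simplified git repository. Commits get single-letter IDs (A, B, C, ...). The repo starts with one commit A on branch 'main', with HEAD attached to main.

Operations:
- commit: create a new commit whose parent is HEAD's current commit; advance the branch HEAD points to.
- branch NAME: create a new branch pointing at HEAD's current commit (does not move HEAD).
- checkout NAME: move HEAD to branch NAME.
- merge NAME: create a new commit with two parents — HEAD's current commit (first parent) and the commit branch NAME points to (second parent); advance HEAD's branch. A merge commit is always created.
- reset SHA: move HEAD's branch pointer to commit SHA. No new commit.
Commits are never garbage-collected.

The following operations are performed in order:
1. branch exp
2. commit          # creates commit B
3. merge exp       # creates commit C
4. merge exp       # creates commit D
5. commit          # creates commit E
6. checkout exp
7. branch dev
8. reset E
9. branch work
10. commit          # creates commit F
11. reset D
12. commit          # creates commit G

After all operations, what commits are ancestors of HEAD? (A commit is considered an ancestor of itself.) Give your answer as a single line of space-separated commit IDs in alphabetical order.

After op 1 (branch): HEAD=main@A [exp=A main=A]
After op 2 (commit): HEAD=main@B [exp=A main=B]
After op 3 (merge): HEAD=main@C [exp=A main=C]
After op 4 (merge): HEAD=main@D [exp=A main=D]
After op 5 (commit): HEAD=main@E [exp=A main=E]
After op 6 (checkout): HEAD=exp@A [exp=A main=E]
After op 7 (branch): HEAD=exp@A [dev=A exp=A main=E]
After op 8 (reset): HEAD=exp@E [dev=A exp=E main=E]
After op 9 (branch): HEAD=exp@E [dev=A exp=E main=E work=E]
After op 10 (commit): HEAD=exp@F [dev=A exp=F main=E work=E]
After op 11 (reset): HEAD=exp@D [dev=A exp=D main=E work=E]
After op 12 (commit): HEAD=exp@G [dev=A exp=G main=E work=E]

Answer: A B C D G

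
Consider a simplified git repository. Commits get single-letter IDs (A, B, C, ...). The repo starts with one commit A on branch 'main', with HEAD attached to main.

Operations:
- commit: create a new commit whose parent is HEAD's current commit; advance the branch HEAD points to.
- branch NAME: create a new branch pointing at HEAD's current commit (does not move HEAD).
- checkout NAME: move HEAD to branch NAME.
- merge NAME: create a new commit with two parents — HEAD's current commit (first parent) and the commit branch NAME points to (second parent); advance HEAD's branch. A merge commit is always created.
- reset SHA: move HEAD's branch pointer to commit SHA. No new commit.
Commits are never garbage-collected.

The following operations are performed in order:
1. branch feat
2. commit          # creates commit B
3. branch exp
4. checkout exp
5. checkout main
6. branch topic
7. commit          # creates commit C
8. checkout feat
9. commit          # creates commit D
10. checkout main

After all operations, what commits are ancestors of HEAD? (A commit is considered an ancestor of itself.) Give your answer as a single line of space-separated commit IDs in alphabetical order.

After op 1 (branch): HEAD=main@A [feat=A main=A]
After op 2 (commit): HEAD=main@B [feat=A main=B]
After op 3 (branch): HEAD=main@B [exp=B feat=A main=B]
After op 4 (checkout): HEAD=exp@B [exp=B feat=A main=B]
After op 5 (checkout): HEAD=main@B [exp=B feat=A main=B]
After op 6 (branch): HEAD=main@B [exp=B feat=A main=B topic=B]
After op 7 (commit): HEAD=main@C [exp=B feat=A main=C topic=B]
After op 8 (checkout): HEAD=feat@A [exp=B feat=A main=C topic=B]
After op 9 (commit): HEAD=feat@D [exp=B feat=D main=C topic=B]
After op 10 (checkout): HEAD=main@C [exp=B feat=D main=C topic=B]

Answer: A B C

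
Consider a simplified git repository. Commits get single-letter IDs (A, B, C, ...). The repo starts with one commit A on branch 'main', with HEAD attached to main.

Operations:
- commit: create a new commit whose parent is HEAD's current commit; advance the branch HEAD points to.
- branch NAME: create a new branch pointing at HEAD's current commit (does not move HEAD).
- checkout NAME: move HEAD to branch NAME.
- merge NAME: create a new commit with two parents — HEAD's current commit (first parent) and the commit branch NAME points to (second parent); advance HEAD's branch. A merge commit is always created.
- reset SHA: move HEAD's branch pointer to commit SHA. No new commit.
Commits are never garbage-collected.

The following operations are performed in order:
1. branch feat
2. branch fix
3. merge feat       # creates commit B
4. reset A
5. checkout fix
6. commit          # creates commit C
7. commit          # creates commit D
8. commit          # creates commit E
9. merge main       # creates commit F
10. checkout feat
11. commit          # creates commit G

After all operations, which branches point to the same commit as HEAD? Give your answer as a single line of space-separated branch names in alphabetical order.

After op 1 (branch): HEAD=main@A [feat=A main=A]
After op 2 (branch): HEAD=main@A [feat=A fix=A main=A]
After op 3 (merge): HEAD=main@B [feat=A fix=A main=B]
After op 4 (reset): HEAD=main@A [feat=A fix=A main=A]
After op 5 (checkout): HEAD=fix@A [feat=A fix=A main=A]
After op 6 (commit): HEAD=fix@C [feat=A fix=C main=A]
After op 7 (commit): HEAD=fix@D [feat=A fix=D main=A]
After op 8 (commit): HEAD=fix@E [feat=A fix=E main=A]
After op 9 (merge): HEAD=fix@F [feat=A fix=F main=A]
After op 10 (checkout): HEAD=feat@A [feat=A fix=F main=A]
After op 11 (commit): HEAD=feat@G [feat=G fix=F main=A]

Answer: feat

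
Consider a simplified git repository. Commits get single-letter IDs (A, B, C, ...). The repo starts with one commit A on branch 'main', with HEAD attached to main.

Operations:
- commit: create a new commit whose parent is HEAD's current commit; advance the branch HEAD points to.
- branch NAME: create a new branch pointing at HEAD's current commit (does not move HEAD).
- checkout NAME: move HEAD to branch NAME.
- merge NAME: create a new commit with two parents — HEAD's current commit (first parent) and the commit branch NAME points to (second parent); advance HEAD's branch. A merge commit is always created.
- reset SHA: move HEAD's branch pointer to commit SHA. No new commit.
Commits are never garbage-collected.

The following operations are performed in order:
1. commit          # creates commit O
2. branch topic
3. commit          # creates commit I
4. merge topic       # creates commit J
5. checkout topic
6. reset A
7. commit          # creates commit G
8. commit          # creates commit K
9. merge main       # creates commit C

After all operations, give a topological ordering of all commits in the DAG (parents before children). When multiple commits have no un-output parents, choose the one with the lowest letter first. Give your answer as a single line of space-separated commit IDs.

After op 1 (commit): HEAD=main@O [main=O]
After op 2 (branch): HEAD=main@O [main=O topic=O]
After op 3 (commit): HEAD=main@I [main=I topic=O]
After op 4 (merge): HEAD=main@J [main=J topic=O]
After op 5 (checkout): HEAD=topic@O [main=J topic=O]
After op 6 (reset): HEAD=topic@A [main=J topic=A]
After op 7 (commit): HEAD=topic@G [main=J topic=G]
After op 8 (commit): HEAD=topic@K [main=J topic=K]
After op 9 (merge): HEAD=topic@C [main=J topic=C]
commit A: parents=[]
commit C: parents=['K', 'J']
commit G: parents=['A']
commit I: parents=['O']
commit J: parents=['I', 'O']
commit K: parents=['G']
commit O: parents=['A']

Answer: A G K O I J C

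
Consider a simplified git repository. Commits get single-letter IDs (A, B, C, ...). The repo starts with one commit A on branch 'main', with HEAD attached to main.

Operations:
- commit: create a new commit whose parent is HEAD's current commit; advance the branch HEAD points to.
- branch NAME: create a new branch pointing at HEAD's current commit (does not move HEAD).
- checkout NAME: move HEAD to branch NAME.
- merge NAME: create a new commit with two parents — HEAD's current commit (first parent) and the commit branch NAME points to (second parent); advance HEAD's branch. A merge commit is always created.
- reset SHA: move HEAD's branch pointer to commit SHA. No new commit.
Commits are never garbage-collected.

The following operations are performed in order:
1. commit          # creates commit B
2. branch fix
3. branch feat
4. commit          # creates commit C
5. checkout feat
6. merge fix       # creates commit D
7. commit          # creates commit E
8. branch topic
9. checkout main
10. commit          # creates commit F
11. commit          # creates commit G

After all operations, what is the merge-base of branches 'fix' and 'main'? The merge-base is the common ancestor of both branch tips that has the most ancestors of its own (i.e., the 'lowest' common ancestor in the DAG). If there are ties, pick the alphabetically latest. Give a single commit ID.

After op 1 (commit): HEAD=main@B [main=B]
After op 2 (branch): HEAD=main@B [fix=B main=B]
After op 3 (branch): HEAD=main@B [feat=B fix=B main=B]
After op 4 (commit): HEAD=main@C [feat=B fix=B main=C]
After op 5 (checkout): HEAD=feat@B [feat=B fix=B main=C]
After op 6 (merge): HEAD=feat@D [feat=D fix=B main=C]
After op 7 (commit): HEAD=feat@E [feat=E fix=B main=C]
After op 8 (branch): HEAD=feat@E [feat=E fix=B main=C topic=E]
After op 9 (checkout): HEAD=main@C [feat=E fix=B main=C topic=E]
After op 10 (commit): HEAD=main@F [feat=E fix=B main=F topic=E]
After op 11 (commit): HEAD=main@G [feat=E fix=B main=G topic=E]
ancestors(fix=B): ['A', 'B']
ancestors(main=G): ['A', 'B', 'C', 'F', 'G']
common: ['A', 'B']

Answer: B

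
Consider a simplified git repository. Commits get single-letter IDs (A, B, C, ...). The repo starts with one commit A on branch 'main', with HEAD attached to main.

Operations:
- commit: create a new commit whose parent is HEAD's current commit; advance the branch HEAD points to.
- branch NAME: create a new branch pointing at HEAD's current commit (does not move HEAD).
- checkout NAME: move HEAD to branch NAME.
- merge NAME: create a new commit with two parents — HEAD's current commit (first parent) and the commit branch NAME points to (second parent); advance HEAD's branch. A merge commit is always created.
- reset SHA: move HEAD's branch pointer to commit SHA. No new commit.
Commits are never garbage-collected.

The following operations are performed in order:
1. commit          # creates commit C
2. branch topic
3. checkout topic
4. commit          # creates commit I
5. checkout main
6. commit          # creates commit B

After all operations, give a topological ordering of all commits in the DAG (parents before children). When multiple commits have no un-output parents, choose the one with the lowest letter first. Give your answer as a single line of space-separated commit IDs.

Answer: A C B I

Derivation:
After op 1 (commit): HEAD=main@C [main=C]
After op 2 (branch): HEAD=main@C [main=C topic=C]
After op 3 (checkout): HEAD=topic@C [main=C topic=C]
After op 4 (commit): HEAD=topic@I [main=C topic=I]
After op 5 (checkout): HEAD=main@C [main=C topic=I]
After op 6 (commit): HEAD=main@B [main=B topic=I]
commit A: parents=[]
commit B: parents=['C']
commit C: parents=['A']
commit I: parents=['C']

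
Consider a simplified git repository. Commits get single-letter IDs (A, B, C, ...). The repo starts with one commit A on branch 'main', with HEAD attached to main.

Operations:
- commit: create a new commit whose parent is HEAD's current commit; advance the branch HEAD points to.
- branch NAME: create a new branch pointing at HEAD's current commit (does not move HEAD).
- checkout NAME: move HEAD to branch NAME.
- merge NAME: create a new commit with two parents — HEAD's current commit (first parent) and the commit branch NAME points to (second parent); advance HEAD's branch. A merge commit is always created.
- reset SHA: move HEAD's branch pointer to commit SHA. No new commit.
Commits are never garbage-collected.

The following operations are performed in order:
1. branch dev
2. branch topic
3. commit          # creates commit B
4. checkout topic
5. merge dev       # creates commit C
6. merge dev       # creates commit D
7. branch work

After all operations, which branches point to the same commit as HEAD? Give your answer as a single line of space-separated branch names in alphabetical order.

After op 1 (branch): HEAD=main@A [dev=A main=A]
After op 2 (branch): HEAD=main@A [dev=A main=A topic=A]
After op 3 (commit): HEAD=main@B [dev=A main=B topic=A]
After op 4 (checkout): HEAD=topic@A [dev=A main=B topic=A]
After op 5 (merge): HEAD=topic@C [dev=A main=B topic=C]
After op 6 (merge): HEAD=topic@D [dev=A main=B topic=D]
After op 7 (branch): HEAD=topic@D [dev=A main=B topic=D work=D]

Answer: topic work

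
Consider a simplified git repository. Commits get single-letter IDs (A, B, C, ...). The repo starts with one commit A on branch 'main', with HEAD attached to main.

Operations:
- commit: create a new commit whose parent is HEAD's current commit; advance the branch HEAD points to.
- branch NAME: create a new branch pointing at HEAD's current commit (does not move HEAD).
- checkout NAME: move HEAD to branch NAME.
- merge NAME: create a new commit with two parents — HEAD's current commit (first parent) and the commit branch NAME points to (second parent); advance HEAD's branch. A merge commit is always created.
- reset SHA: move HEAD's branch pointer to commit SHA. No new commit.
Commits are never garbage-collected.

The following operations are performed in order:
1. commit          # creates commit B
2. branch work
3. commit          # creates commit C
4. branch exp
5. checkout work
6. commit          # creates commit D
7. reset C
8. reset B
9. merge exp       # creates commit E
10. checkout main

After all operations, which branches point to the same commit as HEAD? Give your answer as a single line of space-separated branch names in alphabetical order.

Answer: exp main

Derivation:
After op 1 (commit): HEAD=main@B [main=B]
After op 2 (branch): HEAD=main@B [main=B work=B]
After op 3 (commit): HEAD=main@C [main=C work=B]
After op 4 (branch): HEAD=main@C [exp=C main=C work=B]
After op 5 (checkout): HEAD=work@B [exp=C main=C work=B]
After op 6 (commit): HEAD=work@D [exp=C main=C work=D]
After op 7 (reset): HEAD=work@C [exp=C main=C work=C]
After op 8 (reset): HEAD=work@B [exp=C main=C work=B]
After op 9 (merge): HEAD=work@E [exp=C main=C work=E]
After op 10 (checkout): HEAD=main@C [exp=C main=C work=E]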